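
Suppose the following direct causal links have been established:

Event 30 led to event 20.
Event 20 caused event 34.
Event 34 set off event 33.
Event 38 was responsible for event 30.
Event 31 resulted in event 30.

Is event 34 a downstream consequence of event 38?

Yes

There is a causal chain: event 38 → event 30 → event 20 → event 34.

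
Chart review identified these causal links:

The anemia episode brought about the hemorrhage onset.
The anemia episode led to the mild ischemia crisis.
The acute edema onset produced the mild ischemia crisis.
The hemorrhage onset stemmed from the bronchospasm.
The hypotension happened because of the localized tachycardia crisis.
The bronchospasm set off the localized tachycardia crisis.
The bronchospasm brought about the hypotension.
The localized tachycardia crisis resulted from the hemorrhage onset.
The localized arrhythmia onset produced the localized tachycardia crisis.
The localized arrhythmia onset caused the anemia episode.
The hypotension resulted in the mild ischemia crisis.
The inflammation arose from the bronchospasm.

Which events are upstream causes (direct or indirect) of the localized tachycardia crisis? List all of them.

Immediate causes of the localized tachycardia crisis: the bronchospasm, the localized arrhythmia onset, the hemorrhage onset.
Further upstream: the anemia episode.

the anemia episode, the bronchospasm, the hemorrhage onset, the localized arrhythmia onset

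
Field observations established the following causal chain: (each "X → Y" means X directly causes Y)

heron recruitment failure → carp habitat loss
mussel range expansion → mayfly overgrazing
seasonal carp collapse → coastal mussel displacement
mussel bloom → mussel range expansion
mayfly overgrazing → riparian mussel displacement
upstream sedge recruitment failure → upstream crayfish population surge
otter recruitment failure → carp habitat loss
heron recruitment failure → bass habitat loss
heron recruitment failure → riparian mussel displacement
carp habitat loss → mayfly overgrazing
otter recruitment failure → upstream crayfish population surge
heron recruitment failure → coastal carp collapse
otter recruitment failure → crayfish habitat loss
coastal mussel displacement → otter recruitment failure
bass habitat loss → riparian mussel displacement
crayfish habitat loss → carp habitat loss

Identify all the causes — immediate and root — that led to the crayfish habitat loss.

Immediate cause of the crayfish habitat loss: the otter recruitment failure.
Further upstream: the seasonal carp collapse, the coastal mussel displacement.

the coastal mussel displacement, the otter recruitment failure, the seasonal carp collapse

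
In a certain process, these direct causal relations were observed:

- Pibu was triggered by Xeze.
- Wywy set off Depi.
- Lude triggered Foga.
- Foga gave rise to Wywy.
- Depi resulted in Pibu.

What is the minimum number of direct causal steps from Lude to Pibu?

4

Shortest chain: Lude → Foga → Wywy → Depi → Pibu.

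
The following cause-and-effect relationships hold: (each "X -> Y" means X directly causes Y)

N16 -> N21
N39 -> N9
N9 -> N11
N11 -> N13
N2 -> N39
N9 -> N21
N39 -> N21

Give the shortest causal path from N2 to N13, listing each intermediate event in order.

N2 → N39
N39 → N9
N9 → N11
N11 → N13
Length: 4 steps.

N2 → N39 → N9 → N11 → N13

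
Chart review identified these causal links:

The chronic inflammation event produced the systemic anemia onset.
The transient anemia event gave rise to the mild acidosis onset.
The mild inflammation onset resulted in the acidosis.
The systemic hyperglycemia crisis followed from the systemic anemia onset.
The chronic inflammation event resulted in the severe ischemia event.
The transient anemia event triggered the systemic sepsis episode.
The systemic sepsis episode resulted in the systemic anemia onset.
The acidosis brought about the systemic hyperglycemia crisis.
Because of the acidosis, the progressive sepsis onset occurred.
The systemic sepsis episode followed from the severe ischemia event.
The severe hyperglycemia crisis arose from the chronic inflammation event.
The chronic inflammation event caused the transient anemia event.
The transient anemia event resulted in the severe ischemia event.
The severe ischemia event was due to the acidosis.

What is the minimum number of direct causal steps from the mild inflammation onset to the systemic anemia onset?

4

Shortest chain: the mild inflammation onset → the acidosis → the severe ischemia event → the systemic sepsis episode → the systemic anemia onset.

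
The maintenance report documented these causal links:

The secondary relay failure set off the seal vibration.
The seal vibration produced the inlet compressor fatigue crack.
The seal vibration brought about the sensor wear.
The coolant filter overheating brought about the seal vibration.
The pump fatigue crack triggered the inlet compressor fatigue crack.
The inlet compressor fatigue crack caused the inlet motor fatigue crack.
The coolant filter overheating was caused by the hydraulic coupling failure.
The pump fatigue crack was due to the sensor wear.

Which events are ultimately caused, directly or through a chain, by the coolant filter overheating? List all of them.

the inlet compressor fatigue crack, the inlet motor fatigue crack, the pump fatigue crack, the seal vibration, the sensor wear

Direct effects: the seal vibration.
2 steps out: the sensor wear, the inlet compressor fatigue crack.
3 steps out: the pump fatigue crack, the inlet motor fatigue crack.
Not reachable from it: the hydraulic coupling failure, the secondary relay failure.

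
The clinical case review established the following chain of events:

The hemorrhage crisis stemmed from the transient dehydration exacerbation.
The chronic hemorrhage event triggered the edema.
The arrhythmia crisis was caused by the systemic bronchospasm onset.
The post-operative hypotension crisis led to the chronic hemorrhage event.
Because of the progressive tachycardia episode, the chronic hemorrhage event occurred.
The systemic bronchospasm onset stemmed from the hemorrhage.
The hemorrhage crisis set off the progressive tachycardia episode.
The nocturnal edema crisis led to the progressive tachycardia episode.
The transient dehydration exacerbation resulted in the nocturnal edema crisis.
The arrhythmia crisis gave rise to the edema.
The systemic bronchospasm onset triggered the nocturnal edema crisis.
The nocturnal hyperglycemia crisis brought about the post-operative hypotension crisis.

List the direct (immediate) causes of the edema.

Upstream contributors include the transient dehydration exacerbation, the hemorrhage, the hemorrhage crisis, the systemic bronchospasm onset, the nocturnal hyperglycemia crisis, the nocturnal edema crisis, the progressive tachycardia episode, the post-operative hypotension crisis, but only the arrhythmia crisis, the chronic hemorrhage event feed directly into the edema.

the arrhythmia crisis, the chronic hemorrhage event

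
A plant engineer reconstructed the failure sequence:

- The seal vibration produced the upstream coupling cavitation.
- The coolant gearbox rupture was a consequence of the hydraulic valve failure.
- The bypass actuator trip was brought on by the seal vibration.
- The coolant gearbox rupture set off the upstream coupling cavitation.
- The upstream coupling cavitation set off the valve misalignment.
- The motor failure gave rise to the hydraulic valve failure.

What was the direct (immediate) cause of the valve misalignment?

the upstream coupling cavitation

Upstream contributors include the motor failure, the seal vibration, the hydraulic valve failure, the coolant gearbox rupture, but only the upstream coupling cavitation feeds directly into the valve misalignment.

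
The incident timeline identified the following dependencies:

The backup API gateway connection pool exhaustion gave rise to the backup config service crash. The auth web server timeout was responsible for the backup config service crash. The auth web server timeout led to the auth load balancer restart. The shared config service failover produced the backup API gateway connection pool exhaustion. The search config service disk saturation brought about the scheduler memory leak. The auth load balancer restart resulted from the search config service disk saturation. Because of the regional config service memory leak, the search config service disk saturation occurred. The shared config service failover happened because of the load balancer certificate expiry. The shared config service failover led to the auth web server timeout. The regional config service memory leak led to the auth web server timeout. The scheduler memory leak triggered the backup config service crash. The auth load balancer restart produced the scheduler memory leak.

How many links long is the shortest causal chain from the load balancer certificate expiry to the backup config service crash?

3

Shortest chain: the load balancer certificate expiry → the shared config service failover → the auth web server timeout → the backup config service crash.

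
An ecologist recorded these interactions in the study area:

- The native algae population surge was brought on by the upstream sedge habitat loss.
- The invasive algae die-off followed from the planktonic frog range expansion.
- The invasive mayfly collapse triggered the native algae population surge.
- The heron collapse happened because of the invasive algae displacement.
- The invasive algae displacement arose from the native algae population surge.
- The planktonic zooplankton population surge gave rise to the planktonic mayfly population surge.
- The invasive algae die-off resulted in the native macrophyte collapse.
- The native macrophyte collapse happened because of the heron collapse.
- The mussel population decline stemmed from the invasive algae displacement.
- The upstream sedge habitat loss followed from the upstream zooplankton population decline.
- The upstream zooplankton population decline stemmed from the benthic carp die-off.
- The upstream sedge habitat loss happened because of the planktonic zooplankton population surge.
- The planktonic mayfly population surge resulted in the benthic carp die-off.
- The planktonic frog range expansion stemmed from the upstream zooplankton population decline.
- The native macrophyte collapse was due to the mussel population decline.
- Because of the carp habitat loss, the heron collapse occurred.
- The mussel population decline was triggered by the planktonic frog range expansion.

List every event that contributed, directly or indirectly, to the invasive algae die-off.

Immediate cause of the invasive algae die-off: the planktonic frog range expansion.
Further upstream: the planktonic zooplankton population surge, the planktonic mayfly population surge, the benthic carp die-off, the upstream zooplankton population decline.

the benthic carp die-off, the planktonic frog range expansion, the planktonic mayfly population surge, the planktonic zooplankton population surge, the upstream zooplankton population decline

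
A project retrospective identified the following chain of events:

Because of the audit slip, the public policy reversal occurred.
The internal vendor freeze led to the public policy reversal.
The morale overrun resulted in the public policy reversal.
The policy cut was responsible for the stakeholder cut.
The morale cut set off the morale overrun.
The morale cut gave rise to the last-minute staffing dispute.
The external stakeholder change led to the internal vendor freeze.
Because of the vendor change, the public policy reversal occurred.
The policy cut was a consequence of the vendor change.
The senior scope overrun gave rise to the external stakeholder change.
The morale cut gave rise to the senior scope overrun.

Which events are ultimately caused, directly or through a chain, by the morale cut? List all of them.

Direct effects: the last-minute staffing dispute, the senior scope overrun, the morale overrun.
2 steps out: the external stakeholder change, the public policy reversal.
3 steps out: the internal vendor freeze.
Not reachable from it: the vendor change, the audit slip, the policy cut, the stakeholder cut.

the external stakeholder change, the internal vendor freeze, the last-minute staffing dispute, the morale overrun, the public policy reversal, the senior scope overrun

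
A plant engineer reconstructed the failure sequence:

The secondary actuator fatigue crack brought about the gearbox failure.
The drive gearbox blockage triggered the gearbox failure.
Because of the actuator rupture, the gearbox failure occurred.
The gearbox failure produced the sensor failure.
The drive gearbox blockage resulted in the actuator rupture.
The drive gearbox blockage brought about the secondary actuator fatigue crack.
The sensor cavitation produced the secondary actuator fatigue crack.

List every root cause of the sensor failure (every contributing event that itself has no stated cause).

Tracing upstream from the sensor failure: the sensor failure ← the gearbox failure ← the drive gearbox blockage.
A separate upstream branch: the sensor failure ← the gearbox failure ← the secondary actuator fatigue crack ← the sensor cavitation.
Each of those chain origins has no stated cause.

the drive gearbox blockage, the sensor cavitation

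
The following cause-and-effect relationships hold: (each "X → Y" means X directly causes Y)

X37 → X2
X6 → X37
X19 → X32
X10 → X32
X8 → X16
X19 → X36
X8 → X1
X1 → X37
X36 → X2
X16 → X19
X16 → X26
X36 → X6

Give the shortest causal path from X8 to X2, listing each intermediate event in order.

X8 → X1 → X37 → X2

X8 → X1
X1 → X37
X37 → X2
Length: 3 steps.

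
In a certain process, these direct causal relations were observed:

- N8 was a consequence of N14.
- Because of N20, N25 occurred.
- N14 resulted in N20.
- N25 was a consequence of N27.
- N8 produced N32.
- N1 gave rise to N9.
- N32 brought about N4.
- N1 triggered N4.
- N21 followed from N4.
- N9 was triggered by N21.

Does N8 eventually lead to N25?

No

N8 leads to N32, N4, N21, N9; N25 is not among them.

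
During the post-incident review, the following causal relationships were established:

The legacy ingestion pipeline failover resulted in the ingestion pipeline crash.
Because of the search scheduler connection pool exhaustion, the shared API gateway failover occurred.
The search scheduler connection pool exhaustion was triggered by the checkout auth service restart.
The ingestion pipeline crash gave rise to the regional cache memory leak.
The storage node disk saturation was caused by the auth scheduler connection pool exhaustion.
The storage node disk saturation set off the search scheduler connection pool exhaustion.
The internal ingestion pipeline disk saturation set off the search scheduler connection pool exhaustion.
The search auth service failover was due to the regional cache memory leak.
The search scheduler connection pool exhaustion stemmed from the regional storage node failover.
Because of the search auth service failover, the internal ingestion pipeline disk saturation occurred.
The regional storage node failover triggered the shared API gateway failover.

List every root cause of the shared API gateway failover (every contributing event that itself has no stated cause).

Tracing upstream from the shared API gateway failover: the shared API gateway failover ← the search scheduler connection pool exhaustion ← the storage node disk saturation ← the auth scheduler connection pool exhaustion.
A separate upstream branch: the shared API gateway failover ← the search scheduler connection pool exhaustion ← the internal ingestion pipeline disk saturation ← the search auth service failover ← the regional cache memory leak ← the ingestion pipeline crash ← the legacy ingestion pipeline failover.
A separate upstream branch: the shared API gateway failover ← the search scheduler connection pool exhaustion ← the checkout auth service restart.
A separate upstream branch: the shared API gateway failover ← the regional storage node failover.
Each of those chain origins has no stated cause.

the auth scheduler connection pool exhaustion, the checkout auth service restart, the legacy ingestion pipeline failover, the regional storage node failover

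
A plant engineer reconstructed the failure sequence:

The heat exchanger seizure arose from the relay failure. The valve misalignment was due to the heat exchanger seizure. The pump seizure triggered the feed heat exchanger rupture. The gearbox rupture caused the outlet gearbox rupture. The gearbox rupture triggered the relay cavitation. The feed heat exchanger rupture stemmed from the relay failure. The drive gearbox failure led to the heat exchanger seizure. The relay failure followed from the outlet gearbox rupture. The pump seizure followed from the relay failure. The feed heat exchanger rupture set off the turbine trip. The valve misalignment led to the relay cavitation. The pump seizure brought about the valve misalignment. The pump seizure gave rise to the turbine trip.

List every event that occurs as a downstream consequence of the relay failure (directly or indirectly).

Direct effects: the heat exchanger seizure, the pump seizure, the feed heat exchanger rupture.
2 steps out: the valve misalignment, the turbine trip.
3 steps out: the relay cavitation.
Not reachable from it: the gearbox rupture, the outlet gearbox rupture, the drive gearbox failure.

the feed heat exchanger rupture, the heat exchanger seizure, the pump seizure, the relay cavitation, the turbine trip, the valve misalignment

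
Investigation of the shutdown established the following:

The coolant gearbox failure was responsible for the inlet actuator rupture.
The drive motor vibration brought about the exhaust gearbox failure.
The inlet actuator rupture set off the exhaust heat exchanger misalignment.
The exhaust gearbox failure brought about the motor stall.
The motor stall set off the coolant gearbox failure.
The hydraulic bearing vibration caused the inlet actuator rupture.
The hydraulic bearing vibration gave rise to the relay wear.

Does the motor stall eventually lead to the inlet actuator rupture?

There is a causal chain: the motor stall → the coolant gearbox failure → the inlet actuator rupture.

Yes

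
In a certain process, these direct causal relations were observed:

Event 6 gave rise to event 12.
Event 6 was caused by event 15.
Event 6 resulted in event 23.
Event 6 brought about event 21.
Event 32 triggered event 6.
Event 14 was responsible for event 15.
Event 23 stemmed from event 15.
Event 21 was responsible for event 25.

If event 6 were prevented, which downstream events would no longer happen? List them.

Downstream of event 6: event 23, event 12, event 21, event 25.
Of those, still caused via another path: event 23.
The remainder have no surviving cause.

event 12, event 21, event 25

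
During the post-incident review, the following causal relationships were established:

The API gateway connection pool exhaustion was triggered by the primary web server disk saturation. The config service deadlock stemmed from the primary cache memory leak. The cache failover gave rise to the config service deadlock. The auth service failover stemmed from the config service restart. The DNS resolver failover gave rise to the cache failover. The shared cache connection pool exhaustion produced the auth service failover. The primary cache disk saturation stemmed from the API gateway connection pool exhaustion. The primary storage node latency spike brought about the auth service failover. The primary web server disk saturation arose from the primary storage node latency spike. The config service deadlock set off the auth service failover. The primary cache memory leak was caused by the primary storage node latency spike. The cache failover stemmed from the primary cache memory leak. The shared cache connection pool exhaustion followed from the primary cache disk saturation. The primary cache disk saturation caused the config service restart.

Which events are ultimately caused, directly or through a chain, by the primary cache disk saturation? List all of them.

Direct effects: the shared cache connection pool exhaustion, the config service restart.
2 steps out: the auth service failover.
Not reachable from it: the primary storage node latency spike, the primary cache memory leak, the primary web server disk saturation, the API gateway connection pool exhaustion, the DNS resolver failover, the cache failover, the config service deadlock.

the auth service failover, the config service restart, the shared cache connection pool exhaustion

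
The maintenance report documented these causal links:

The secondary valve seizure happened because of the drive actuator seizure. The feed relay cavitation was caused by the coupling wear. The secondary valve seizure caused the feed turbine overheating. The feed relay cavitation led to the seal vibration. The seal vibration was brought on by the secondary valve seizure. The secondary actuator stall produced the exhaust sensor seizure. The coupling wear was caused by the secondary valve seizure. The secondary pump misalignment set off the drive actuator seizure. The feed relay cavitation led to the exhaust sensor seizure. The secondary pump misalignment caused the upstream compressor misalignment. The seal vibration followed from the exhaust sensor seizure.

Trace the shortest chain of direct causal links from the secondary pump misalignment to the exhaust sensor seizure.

the secondary pump misalignment → the drive actuator seizure
the drive actuator seizure → the secondary valve seizure
the secondary valve seizure → the coupling wear
the coupling wear → the feed relay cavitation
the feed relay cavitation → the exhaust sensor seizure
Length: 5 steps.

the secondary pump misalignment → the drive actuator seizure → the secondary valve seizure → the coupling wear → the feed relay cavitation → the exhaust sensor seizure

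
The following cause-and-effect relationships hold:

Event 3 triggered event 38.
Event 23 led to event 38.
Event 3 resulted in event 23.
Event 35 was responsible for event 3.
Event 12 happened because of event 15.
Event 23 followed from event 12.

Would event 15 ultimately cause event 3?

No

Event 15 leads to event 12, event 23, event 38; event 3 is not among them.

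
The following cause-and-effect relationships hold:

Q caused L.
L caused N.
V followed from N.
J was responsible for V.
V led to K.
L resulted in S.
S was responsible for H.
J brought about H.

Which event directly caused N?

L

Upstream contributors include Q, but only L feeds directly into N.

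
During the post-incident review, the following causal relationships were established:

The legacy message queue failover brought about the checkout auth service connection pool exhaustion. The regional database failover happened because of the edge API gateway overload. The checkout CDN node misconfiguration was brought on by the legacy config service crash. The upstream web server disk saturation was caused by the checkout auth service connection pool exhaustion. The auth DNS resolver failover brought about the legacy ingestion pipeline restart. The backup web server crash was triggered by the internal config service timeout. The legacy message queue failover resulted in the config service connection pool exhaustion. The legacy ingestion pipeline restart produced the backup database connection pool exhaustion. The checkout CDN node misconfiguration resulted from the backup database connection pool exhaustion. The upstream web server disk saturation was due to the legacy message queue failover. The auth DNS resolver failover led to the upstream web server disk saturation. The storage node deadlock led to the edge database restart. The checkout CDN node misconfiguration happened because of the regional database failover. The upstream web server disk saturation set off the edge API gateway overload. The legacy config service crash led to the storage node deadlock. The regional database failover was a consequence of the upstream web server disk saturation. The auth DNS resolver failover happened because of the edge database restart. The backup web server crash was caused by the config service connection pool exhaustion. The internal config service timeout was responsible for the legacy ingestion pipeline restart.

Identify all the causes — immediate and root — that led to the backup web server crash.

the config service connection pool exhaustion, the internal config service timeout, the legacy message queue failover

Immediate causes of the backup web server crash: the internal config service timeout, the config service connection pool exhaustion.
Further upstream: the legacy message queue failover.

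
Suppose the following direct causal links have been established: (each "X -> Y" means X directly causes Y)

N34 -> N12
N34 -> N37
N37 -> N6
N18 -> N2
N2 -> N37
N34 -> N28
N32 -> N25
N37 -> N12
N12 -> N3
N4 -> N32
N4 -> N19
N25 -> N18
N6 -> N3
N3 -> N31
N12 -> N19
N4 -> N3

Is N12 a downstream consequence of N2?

Yes

There is a causal chain: N2 → N37 → N12.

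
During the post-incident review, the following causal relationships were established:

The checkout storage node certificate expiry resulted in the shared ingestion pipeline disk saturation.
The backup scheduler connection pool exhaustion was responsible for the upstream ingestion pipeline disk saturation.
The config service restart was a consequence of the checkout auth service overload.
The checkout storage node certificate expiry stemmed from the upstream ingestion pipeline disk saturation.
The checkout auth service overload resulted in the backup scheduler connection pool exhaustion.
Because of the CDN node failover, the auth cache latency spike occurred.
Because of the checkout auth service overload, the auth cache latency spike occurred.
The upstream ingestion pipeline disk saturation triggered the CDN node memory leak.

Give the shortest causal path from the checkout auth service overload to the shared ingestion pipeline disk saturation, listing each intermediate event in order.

the checkout auth service overload → the backup scheduler connection pool exhaustion
the backup scheduler connection pool exhaustion → the upstream ingestion pipeline disk saturation
the upstream ingestion pipeline disk saturation → the checkout storage node certificate expiry
the checkout storage node certificate expiry → the shared ingestion pipeline disk saturation
Length: 4 steps.

the checkout auth service overload → the backup scheduler connection pool exhaustion → the upstream ingestion pipeline disk saturation → the checkout storage node certificate expiry → the shared ingestion pipeline disk saturation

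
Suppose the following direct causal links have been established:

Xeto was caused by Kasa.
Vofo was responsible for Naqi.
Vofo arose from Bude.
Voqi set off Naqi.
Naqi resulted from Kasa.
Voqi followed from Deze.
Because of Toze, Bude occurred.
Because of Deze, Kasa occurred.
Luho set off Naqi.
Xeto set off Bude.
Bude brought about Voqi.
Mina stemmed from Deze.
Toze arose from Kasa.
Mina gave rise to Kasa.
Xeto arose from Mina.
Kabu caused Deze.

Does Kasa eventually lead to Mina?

No

Kasa leads to Toze, Xeto, Bude, Vofo, Voqi, Naqi; Mina is not among them.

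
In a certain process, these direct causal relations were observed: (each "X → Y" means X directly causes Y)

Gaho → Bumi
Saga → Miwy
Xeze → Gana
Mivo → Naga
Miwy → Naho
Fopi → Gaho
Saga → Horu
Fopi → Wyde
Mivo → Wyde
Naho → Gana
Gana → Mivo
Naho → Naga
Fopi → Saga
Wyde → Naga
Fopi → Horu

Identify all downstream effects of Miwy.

Direct effects: Naho.
2 steps out: Gana, Naga.
3 steps out: Mivo.
4 steps out: Wyde.
Not reachable from it: Fopi, Gaho, Saga, Bumi, Horu, Xeze.

Gana, Mivo, Naga, Naho, Wyde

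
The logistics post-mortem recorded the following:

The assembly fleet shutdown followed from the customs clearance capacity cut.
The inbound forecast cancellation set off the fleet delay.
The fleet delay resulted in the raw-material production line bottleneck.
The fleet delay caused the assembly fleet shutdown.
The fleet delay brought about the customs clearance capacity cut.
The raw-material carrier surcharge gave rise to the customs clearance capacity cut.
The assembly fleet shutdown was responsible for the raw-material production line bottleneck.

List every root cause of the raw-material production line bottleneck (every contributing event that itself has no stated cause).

Tracing upstream from the raw-material production line bottleneck: the raw-material production line bottleneck ← the fleet delay ← the inbound forecast cancellation.
A separate upstream branch: the raw-material production line bottleneck ← the assembly fleet shutdown ← the customs clearance capacity cut ← the raw-material carrier surcharge.
Each of those chain origins has no stated cause.

the inbound forecast cancellation, the raw-material carrier surcharge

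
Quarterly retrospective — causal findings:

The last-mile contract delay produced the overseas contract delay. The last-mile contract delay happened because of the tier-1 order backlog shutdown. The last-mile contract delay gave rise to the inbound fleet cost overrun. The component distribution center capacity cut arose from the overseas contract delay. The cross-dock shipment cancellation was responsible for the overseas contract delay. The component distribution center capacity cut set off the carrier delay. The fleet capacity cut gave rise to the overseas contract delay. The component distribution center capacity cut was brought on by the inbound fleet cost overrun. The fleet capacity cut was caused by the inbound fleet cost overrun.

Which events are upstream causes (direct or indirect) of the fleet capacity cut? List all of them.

the inbound fleet cost overrun, the last-mile contract delay, the tier-1 order backlog shutdown

Immediate cause of the fleet capacity cut: the inbound fleet cost overrun.
Further upstream: the tier-1 order backlog shutdown, the last-mile contract delay.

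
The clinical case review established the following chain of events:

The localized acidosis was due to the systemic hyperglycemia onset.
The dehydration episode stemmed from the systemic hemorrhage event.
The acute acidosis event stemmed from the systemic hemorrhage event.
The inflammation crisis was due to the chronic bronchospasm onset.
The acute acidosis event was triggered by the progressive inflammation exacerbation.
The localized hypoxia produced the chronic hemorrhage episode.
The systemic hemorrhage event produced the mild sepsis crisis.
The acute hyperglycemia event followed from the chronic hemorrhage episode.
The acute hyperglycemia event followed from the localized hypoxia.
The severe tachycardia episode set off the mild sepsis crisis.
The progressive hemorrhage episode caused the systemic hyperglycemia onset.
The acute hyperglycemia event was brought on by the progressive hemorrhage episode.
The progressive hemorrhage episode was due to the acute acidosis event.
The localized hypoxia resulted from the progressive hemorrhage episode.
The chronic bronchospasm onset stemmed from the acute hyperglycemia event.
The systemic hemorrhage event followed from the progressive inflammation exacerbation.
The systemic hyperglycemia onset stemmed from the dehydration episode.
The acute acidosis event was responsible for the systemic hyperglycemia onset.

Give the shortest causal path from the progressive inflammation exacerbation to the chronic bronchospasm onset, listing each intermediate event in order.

the progressive inflammation exacerbation → the acute acidosis event → the progressive hemorrhage episode → the acute hyperglycemia event → the chronic bronchospasm onset

the progressive inflammation exacerbation → the acute acidosis event
the acute acidosis event → the progressive hemorrhage episode
the progressive hemorrhage episode → the acute hyperglycemia event
the acute hyperglycemia event → the chronic bronchospasm onset
Length: 4 steps.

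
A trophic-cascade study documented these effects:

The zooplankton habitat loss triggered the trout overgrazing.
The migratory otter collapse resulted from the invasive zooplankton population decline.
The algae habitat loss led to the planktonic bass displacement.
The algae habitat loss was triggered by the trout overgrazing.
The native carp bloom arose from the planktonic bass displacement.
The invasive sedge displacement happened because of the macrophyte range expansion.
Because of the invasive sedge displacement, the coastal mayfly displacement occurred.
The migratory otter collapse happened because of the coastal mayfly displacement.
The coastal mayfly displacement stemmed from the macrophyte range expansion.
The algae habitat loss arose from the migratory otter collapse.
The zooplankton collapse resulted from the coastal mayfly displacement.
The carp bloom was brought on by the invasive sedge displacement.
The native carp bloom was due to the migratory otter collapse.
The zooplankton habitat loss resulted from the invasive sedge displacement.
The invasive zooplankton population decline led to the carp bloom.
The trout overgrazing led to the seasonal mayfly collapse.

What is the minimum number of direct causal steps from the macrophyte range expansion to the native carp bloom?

Shortest chain: the macrophyte range expansion → the coastal mayfly displacement → the migratory otter collapse → the native carp bloom.

3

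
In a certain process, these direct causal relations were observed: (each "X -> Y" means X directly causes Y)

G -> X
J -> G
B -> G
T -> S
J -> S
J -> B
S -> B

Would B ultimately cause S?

No

B leads to G, X; S is not among them.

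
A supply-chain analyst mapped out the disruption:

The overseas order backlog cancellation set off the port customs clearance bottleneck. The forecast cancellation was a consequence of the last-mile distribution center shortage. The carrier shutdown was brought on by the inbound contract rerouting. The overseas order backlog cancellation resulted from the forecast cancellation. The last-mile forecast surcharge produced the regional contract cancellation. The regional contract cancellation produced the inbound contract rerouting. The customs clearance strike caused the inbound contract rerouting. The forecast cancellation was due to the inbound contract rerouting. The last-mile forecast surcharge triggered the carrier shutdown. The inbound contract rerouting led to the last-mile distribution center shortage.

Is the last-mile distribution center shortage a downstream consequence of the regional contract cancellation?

There is a causal chain: the regional contract cancellation → the inbound contract rerouting → the last-mile distribution center shortage.

Yes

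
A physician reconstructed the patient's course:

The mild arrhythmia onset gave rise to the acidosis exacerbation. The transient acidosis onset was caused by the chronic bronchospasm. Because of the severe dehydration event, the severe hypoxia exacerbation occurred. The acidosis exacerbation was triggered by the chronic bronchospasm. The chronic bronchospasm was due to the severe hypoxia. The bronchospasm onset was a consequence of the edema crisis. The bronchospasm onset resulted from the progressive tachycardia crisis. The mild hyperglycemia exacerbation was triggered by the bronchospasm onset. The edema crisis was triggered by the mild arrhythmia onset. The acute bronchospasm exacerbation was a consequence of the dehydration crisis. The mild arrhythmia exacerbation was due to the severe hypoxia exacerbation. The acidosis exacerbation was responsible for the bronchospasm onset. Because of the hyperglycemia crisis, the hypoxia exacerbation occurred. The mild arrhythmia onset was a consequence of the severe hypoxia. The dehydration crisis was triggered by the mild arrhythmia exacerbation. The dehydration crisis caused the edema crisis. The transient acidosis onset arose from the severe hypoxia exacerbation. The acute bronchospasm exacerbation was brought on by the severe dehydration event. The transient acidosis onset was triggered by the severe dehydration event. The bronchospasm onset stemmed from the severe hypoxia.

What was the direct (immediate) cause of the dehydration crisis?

Upstream contributors include the severe dehydration event, the severe hypoxia exacerbation, but only the mild arrhythmia exacerbation feeds directly into the dehydration crisis.

the mild arrhythmia exacerbation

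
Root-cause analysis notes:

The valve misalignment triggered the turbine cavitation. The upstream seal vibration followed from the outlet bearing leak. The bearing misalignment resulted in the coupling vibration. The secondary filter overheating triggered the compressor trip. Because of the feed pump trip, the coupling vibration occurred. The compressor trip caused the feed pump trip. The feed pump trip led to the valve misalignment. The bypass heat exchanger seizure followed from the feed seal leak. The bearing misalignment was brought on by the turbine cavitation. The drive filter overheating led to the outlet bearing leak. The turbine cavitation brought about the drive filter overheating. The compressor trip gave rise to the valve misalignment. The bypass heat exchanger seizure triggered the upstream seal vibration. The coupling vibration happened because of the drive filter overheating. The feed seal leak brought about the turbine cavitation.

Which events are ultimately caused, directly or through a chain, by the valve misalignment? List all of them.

the bearing misalignment, the coupling vibration, the drive filter overheating, the outlet bearing leak, the turbine cavitation, the upstream seal vibration

Direct effects: the turbine cavitation.
2 steps out: the drive filter overheating, the bearing misalignment.
3 steps out: the coupling vibration, the outlet bearing leak.
4 steps out: the upstream seal vibration.
Not reachable from it: the feed seal leak, the bypass heat exchanger seizure, the secondary filter overheating, the compressor trip, the feed pump trip.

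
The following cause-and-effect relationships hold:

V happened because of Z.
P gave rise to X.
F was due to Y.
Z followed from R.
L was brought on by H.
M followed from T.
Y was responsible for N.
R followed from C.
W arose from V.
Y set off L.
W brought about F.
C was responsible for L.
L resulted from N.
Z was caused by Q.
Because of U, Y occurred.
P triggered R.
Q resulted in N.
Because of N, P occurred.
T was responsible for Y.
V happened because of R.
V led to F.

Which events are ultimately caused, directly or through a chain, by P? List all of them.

F, R, V, W, X, Z

Direct effects: R, X.
2 steps out: Z, V.
3 steps out: W, F.
Not reachable from it: T, M, Q, U, Y, H, N, C, L.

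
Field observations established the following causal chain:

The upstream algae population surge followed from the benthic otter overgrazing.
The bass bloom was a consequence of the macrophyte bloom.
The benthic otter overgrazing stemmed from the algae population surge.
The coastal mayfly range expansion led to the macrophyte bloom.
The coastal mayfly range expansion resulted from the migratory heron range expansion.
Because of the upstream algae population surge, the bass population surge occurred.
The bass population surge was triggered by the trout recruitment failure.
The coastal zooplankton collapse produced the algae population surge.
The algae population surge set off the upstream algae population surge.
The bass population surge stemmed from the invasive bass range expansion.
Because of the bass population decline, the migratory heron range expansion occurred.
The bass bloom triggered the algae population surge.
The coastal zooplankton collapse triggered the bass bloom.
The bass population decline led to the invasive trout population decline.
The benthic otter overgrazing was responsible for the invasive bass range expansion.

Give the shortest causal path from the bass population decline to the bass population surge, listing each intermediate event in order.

the bass population decline → the migratory heron range expansion → the coastal mayfly range expansion → the macrophyte bloom → the bass bloom → the algae population surge → the upstream algae population surge → the bass population surge

the bass population decline → the migratory heron range expansion
the migratory heron range expansion → the coastal mayfly range expansion
the coastal mayfly range expansion → the macrophyte bloom
the macrophyte bloom → the bass bloom
the bass bloom → the algae population surge
the algae population surge → the upstream algae population surge
the upstream algae population surge → the bass population surge
Length: 7 steps.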